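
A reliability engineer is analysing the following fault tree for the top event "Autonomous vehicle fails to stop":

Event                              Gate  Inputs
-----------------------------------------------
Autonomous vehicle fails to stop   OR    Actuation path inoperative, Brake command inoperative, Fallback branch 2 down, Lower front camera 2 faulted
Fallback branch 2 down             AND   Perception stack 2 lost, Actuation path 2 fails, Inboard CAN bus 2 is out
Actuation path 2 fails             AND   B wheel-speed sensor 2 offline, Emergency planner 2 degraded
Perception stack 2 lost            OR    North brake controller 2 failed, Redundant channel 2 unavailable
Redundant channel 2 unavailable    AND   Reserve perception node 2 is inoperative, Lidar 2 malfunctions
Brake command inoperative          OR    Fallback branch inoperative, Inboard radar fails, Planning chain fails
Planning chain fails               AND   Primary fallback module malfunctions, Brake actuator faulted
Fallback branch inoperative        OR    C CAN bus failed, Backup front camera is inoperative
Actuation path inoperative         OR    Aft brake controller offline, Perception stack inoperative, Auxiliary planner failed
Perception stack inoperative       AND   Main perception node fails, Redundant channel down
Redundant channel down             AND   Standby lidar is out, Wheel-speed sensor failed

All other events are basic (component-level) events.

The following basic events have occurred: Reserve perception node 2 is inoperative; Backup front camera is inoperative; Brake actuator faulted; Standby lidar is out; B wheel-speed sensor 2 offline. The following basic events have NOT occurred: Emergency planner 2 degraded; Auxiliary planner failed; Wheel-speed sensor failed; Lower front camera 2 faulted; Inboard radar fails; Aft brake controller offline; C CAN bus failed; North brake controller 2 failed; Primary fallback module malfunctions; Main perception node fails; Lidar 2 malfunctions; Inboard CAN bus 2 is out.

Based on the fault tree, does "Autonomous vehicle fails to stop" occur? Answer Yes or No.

Redundant channel down [AND]: Standby lidar is out=occurs, Wheel-speed sensor failed=not → not all inputs occur → does not occur.
Perception stack inoperative [AND]: Main perception node fails=not, Redundant channel down=not → not all inputs occur → does not occur.
Actuation path inoperative [OR]: Aft brake controller offline=not, Perception stack inoperative=not, Auxiliary planner failed=not → no input occurs → does not occur.
Fallback branch inoperative [OR]: C CAN bus failed=not, Backup front camera is inoperative=occurs → at least one input occurs → occurs.
Planning chain fails [AND]: Primary fallback module malfunctions=not, Brake actuator faulted=occurs → not all inputs occur → does not occur.
Brake command inoperative [OR]: Fallback branch inoperative=occurs, Inboard radar fails=not, Planning chain fails=not → at least one input occurs → occurs.
Redundant channel 2 unavailable [AND]: Reserve perception node 2 is inoperative=occurs, Lidar 2 malfunctions=not → not all inputs occur → does not occur.
Perception stack 2 lost [OR]: North brake controller 2 failed=not, Redundant channel 2 unavailable=not → no input occurs → does not occur.
Actuation path 2 fails [AND]: B wheel-speed sensor 2 offline=occurs, Emergency planner 2 degraded=not → not all inputs occur → does not occur.
Fallback branch 2 down [AND]: Perception stack 2 lost=not, Actuation path 2 fails=not, Inboard CAN bus 2 is out=not → not all inputs occur → does not occur.
Autonomous vehicle fails to stop [OR]: Actuation path inoperative=not, Brake command inoperative=occurs, Fallback branch 2 down=not, Lower front camera 2 faulted=not → at least one input occurs → occurs.

Yes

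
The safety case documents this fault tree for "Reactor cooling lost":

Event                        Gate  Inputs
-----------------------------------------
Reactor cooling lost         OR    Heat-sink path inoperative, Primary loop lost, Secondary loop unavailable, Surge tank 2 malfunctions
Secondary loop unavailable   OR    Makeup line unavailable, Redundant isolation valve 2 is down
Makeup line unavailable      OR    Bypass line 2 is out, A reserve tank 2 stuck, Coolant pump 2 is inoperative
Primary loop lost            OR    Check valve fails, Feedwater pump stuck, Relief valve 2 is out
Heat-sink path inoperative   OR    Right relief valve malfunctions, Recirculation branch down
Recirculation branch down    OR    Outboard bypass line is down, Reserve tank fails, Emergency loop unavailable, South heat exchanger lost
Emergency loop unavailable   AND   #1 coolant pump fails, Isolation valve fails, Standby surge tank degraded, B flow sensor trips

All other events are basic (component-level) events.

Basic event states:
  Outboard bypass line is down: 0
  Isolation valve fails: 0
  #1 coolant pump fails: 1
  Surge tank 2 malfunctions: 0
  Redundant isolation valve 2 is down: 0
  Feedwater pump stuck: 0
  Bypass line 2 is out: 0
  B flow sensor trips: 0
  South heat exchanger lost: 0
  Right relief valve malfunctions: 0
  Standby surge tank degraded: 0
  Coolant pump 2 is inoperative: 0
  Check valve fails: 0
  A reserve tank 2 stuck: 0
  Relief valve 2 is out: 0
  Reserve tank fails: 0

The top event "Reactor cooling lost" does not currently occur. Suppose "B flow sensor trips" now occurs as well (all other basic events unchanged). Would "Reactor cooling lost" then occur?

No

Counterfactual: set "B flow sensor trips" to occurred.
Emergency loop unavailable [AND]: #1 coolant pump fails=occurs, Isolation valve fails=not, Standby surge tank degraded=not, B flow sensor trips=occurs → not all inputs occur → does not occur.
Recirculation branch down [OR]: Outboard bypass line is down=not, Reserve tank fails=not, Emergency loop unavailable=not, South heat exchanger lost=not → no input occurs → does not occur.
Heat-sink path inoperative [OR]: Right relief valve malfunctions=not, Recirculation branch down=not → no input occurs → does not occur.
Primary loop lost [OR]: Check valve fails=not, Feedwater pump stuck=not, Relief valve 2 is out=not → no input occurs → does not occur.
Makeup line unavailable [OR]: Bypass line 2 is out=not, A reserve tank 2 stuck=not, Coolant pump 2 is inoperative=not → no input occurs → does not occur.
Secondary loop unavailable [OR]: Makeup line unavailable=not, Redundant isolation valve 2 is down=not → no input occurs → does not occur.
Reactor cooling lost [OR]: Heat-sink path inoperative=not, Primary loop lost=not, Secondary loop unavailable=not, Surge tank 2 malfunctions=not → no input occurs → does not occur.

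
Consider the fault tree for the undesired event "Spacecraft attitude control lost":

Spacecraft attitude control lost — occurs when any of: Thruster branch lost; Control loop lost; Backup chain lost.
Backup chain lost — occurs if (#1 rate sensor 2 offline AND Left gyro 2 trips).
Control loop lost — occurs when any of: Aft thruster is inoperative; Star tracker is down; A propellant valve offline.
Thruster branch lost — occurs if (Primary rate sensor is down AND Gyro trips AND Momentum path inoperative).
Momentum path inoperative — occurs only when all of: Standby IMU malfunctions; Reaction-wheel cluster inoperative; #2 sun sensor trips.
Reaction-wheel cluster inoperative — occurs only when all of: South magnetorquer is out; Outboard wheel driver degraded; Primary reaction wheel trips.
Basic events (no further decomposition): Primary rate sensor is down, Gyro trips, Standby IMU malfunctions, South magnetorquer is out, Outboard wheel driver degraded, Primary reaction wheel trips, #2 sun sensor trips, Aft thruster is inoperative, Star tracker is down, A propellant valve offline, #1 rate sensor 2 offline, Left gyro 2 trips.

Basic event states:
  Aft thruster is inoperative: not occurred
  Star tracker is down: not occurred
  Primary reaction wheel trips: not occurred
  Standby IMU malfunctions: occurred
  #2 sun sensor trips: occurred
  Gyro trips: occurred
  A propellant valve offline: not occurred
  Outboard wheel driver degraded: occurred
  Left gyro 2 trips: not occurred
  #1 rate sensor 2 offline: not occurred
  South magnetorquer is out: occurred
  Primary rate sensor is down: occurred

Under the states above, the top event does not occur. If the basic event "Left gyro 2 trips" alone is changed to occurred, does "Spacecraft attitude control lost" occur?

No

Counterfactual: set "Left gyro 2 trips" to occurred.
Reaction-wheel cluster inoperative [AND]: South magnetorquer is out=occurs, Outboard wheel driver degraded=occurs, Primary reaction wheel trips=not → not all inputs occur → does not occur.
Momentum path inoperative [AND]: Standby IMU malfunctions=occurs, Reaction-wheel cluster inoperative=not, #2 sun sensor trips=occurs → not all inputs occur → does not occur.
Thruster branch lost [AND]: Primary rate sensor is down=occurs, Gyro trips=occurs, Momentum path inoperative=not → not all inputs occur → does not occur.
Control loop lost [OR]: Aft thruster is inoperative=not, Star tracker is down=not, A propellant valve offline=not → no input occurs → does not occur.
Backup chain lost [AND]: #1 rate sensor 2 offline=not, Left gyro 2 trips=occurs → not all inputs occur → does not occur.
Spacecraft attitude control lost [OR]: Thruster branch lost=not, Control loop lost=not, Backup chain lost=not → no input occurs → does not occur.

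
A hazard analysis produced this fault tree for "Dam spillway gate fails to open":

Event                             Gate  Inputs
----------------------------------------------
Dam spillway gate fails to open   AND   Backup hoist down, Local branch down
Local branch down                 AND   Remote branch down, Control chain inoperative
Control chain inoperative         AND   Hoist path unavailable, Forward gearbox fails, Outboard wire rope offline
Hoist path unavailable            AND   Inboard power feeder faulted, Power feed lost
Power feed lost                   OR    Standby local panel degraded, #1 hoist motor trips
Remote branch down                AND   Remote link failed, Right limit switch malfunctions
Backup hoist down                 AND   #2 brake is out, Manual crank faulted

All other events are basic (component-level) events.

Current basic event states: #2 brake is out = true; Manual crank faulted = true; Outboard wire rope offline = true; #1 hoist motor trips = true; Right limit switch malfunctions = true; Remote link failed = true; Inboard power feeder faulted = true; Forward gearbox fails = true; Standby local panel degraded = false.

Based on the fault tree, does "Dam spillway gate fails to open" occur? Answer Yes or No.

Yes

Backup hoist down [AND]: #2 brake is out=occurs, Manual crank faulted=occurs → all inputs occur → occurs.
Remote branch down [AND]: Remote link failed=occurs, Right limit switch malfunctions=occurs → all inputs occur → occurs.
Power feed lost [OR]: Standby local panel degraded=not, #1 hoist motor trips=occurs → at least one input occurs → occurs.
Hoist path unavailable [AND]: Inboard power feeder faulted=occurs, Power feed lost=occurs → all inputs occur → occurs.
Control chain inoperative [AND]: Hoist path unavailable=occurs, Forward gearbox fails=occurs, Outboard wire rope offline=occurs → all inputs occur → occurs.
Local branch down [AND]: Remote branch down=occurs, Control chain inoperative=occurs → all inputs occur → occurs.
Dam spillway gate fails to open [AND]: Backup hoist down=occurs, Local branch down=occurs → all inputs occur → occurs.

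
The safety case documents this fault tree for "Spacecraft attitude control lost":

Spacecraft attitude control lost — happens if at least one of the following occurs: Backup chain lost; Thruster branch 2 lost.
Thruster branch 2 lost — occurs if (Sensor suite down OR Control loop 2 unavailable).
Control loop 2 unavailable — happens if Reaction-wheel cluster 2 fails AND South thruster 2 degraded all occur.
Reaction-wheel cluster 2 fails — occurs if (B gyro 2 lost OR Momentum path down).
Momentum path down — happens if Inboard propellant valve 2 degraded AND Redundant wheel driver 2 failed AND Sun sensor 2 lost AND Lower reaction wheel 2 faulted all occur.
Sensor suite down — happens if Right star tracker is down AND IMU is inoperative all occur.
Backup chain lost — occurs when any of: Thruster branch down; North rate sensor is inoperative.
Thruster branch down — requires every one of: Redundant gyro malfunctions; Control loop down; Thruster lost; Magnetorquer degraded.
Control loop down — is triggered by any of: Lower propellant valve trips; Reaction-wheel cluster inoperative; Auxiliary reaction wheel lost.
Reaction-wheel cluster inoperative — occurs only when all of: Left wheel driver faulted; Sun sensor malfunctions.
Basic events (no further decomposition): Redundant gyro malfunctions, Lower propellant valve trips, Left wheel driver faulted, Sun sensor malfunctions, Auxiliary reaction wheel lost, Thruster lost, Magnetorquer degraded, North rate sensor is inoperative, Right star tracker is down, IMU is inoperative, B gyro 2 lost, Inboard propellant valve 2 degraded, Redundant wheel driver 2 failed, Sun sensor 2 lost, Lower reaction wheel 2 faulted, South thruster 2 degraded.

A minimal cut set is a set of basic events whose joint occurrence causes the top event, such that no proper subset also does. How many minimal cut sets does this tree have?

Reaction-wheel cluster inoperative [AND]: one cut set from each child combined → 1 × 1 = 1 cut set(s).
Control loop down [OR]: union of children's cut sets → 3 cut set(s).
Thruster branch down [AND]: one cut set from each child combined → 1 × 3 × 1 × 1 = 3 cut set(s).
Backup chain lost [OR]: union of children's cut sets → 4 cut set(s).
Sensor suite down [AND]: one cut set from each child combined → 1 × 1 = 1 cut set(s).
Momentum path down [AND]: one cut set from each child combined → 1 × 1 × 1 × 1 = 1 cut set(s).
Reaction-wheel cluster 2 fails [OR]: union of children's cut sets → 2 cut set(s).
Control loop 2 unavailable [AND]: one cut set from each child combined → 2 × 1 = 2 cut set(s).
Thruster branch 2 lost [OR]: union of children's cut sets → 3 cut set(s).
Spacecraft attitude control lost [OR]: union of children's cut sets → 7 cut set(s).
Minimal cut sets: {Lower propellant valve trips, Magnetorquer degraded, Redundant gyro malfunctions, Thruster lost}; {Left wheel driver faulted, Magnetorquer degraded, Redundant gyro malfunctions, Sun sensor malfunctions, Thruster lost}; {Auxiliary reaction wheel lost, Magnetorquer degraded, Redundant gyro malfunctions, Thruster lost}; {North rate sensor is inoperative}; {IMU is inoperative, Right star tracker is down}; {B gyro 2 lost, South thruster 2 degraded}; {Inboard propellant valve 2 degraded, Lower reaction wheel 2 faulted, Redundant wheel driver 2 failed, South thruster 2 degraded, Sun sensor 2 lost}.

7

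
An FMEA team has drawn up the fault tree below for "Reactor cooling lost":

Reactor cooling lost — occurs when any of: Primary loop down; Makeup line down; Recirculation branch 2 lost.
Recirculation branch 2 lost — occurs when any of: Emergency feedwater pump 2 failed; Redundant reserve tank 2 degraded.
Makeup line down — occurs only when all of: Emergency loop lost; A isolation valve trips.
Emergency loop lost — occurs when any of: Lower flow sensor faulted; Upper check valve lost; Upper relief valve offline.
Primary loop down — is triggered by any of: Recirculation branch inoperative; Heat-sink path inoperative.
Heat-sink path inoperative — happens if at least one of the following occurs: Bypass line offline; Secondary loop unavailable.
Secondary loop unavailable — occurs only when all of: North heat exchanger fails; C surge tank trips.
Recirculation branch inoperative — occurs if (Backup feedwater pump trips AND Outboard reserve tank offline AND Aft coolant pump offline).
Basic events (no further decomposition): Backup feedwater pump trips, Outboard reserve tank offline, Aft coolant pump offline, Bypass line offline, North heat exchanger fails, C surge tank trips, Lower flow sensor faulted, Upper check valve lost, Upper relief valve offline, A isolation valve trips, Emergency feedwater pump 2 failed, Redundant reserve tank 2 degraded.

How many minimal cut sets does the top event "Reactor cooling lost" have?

8

Recirculation branch inoperative [AND]: one cut set from each child combined → 1 × 1 × 1 = 1 cut set(s).
Secondary loop unavailable [AND]: one cut set from each child combined → 1 × 1 = 1 cut set(s).
Heat-sink path inoperative [OR]: union of children's cut sets → 2 cut set(s).
Primary loop down [OR]: union of children's cut sets → 3 cut set(s).
Emergency loop lost [OR]: union of children's cut sets → 3 cut set(s).
Makeup line down [AND]: one cut set from each child combined → 3 × 1 = 3 cut set(s).
Recirculation branch 2 lost [OR]: union of children's cut sets → 2 cut set(s).
Reactor cooling lost [OR]: union of children's cut sets → 8 cut set(s).
Minimal cut sets: {Aft coolant pump offline, Backup feedwater pump trips, Outboard reserve tank offline}; {Bypass line offline}; {C surge tank trips, North heat exchanger fails}; {A isolation valve trips, Lower flow sensor faulted}; {A isolation valve trips, Upper check valve lost}; {A isolation valve trips, Upper relief valve offline}; {Emergency feedwater pump 2 failed}; {Redundant reserve tank 2 degraded}.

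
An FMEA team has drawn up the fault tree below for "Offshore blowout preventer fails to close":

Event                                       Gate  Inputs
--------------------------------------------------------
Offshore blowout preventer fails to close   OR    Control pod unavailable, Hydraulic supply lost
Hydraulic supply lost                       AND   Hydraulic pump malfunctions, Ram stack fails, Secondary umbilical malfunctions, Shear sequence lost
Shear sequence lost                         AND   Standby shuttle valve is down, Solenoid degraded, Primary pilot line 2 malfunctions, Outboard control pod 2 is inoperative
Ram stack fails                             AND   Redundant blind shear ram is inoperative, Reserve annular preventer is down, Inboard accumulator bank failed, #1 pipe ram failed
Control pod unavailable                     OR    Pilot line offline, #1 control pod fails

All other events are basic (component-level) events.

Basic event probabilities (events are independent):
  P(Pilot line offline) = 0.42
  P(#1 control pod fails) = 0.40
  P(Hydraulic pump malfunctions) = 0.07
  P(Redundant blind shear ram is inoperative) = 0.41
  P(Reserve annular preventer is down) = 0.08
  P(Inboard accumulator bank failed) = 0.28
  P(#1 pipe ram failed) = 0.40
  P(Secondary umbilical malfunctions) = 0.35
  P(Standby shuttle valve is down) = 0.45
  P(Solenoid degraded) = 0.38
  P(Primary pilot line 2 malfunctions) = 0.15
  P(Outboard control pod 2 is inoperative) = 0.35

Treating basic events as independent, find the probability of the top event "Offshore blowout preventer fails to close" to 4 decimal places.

0.6520

P(Control pod unavailable) [OR] = 1 − (1−0.42) × (1−0.40) = 0.652000
P(Ram stack fails) [AND] = 0.41 × 0.08 × 0.28 × 0.40 = 0.003674
P(Shear sequence lost) [AND] = 0.45 × 0.38 × 0.15 × 0.35 = 0.008978
P(Hydraulic supply lost) [AND] = 0.07 × 0.003674 × 0.35 × 0.008978 = 0.000001
P(Offshore blowout preventer fails to close) [OR] = 1 − (1−0.652000) × (1−0.000001) = 0.652000
Rounded to 4 decimal places: P(Offshore blowout preventer fails to close) ≈ 0.6520.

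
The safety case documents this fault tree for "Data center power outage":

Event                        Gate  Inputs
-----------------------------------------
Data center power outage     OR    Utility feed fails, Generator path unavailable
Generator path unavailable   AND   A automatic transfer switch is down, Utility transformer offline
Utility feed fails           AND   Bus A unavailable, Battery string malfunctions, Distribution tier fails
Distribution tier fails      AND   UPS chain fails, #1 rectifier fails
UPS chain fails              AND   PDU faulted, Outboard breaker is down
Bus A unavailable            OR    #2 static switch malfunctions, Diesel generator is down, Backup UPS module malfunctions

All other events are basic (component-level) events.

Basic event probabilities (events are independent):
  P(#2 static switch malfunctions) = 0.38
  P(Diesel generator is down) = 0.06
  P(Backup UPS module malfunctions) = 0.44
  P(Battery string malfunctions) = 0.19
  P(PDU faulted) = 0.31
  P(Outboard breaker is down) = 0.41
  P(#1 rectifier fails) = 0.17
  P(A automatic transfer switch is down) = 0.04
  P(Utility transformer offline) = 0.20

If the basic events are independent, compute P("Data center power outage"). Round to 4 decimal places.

0.0107

P(Bus A unavailable) [OR] = 1 − (1−0.38) × (1−0.06) × (1−0.44) = 0.673632
P(UPS chain fails) [AND] = 0.31 × 0.41 = 0.127100
P(Distribution tier fails) [AND] = 0.127100 × 0.17 = 0.021607
P(Utility feed fails) [AND] = 0.673632 × 0.19 × 0.021607 = 0.002765
P(Generator path unavailable) [AND] = 0.04 × 0.20 = 0.008000
P(Data center power outage) [OR] = 1 − (1−0.002765) × (1−0.008000) = 0.010743
Rounded to 4 decimal places: P(Data center power outage) ≈ 0.0107.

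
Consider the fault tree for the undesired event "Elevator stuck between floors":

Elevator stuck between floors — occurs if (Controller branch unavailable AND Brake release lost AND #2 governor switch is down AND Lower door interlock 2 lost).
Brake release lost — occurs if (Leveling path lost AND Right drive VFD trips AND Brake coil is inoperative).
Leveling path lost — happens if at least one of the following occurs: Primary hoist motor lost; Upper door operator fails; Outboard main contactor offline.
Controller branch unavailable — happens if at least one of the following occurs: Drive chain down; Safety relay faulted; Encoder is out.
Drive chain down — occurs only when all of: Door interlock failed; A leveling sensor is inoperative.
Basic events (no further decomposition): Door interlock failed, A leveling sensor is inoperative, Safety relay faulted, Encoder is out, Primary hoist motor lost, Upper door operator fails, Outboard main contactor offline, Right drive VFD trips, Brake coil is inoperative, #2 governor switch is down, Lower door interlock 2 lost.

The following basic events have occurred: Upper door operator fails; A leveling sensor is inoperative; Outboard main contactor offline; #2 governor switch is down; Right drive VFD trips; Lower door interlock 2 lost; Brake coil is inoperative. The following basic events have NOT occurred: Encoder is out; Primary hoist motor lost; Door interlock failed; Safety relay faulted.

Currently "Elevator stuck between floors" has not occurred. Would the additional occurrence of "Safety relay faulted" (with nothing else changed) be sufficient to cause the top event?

Counterfactual: set "Safety relay faulted" to occurred.
Drive chain down [AND]: Door interlock failed=not, A leveling sensor is inoperative=occurs → not all inputs occur → does not occur.
Controller branch unavailable [OR]: Drive chain down=not, Safety relay faulted=occurs, Encoder is out=not → at least one input occurs → occurs.
Leveling path lost [OR]: Primary hoist motor lost=not, Upper door operator fails=occurs, Outboard main contactor offline=occurs → at least one input occurs → occurs.
Brake release lost [AND]: Leveling path lost=occurs, Right drive VFD trips=occurs, Brake coil is inoperative=occurs → all inputs occur → occurs.
Elevator stuck between floors [AND]: Controller branch unavailable=occurs, Brake release lost=occurs, #2 governor switch is down=occurs, Lower door interlock 2 lost=occurs → all inputs occur → occurs.

Yes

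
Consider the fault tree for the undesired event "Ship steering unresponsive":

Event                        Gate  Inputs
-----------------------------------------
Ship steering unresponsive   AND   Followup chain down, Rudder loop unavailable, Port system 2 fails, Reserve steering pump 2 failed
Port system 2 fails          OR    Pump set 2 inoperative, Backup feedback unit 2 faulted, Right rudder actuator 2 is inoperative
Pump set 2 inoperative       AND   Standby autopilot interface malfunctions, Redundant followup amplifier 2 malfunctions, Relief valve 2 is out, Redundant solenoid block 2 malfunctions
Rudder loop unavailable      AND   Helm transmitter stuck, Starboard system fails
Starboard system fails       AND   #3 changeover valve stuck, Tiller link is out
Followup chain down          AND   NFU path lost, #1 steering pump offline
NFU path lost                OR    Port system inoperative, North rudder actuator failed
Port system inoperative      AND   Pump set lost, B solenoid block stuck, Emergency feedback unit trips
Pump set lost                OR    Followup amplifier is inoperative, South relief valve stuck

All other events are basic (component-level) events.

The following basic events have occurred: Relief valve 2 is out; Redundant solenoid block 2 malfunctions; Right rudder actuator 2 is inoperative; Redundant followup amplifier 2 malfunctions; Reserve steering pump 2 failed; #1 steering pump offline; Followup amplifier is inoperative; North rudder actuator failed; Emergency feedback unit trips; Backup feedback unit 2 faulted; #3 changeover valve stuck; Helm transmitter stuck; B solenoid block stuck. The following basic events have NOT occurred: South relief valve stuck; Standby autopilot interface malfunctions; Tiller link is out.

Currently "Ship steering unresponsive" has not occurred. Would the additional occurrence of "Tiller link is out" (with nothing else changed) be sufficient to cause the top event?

Counterfactual: set "Tiller link is out" to occurred.
Pump set lost [OR]: Followup amplifier is inoperative=occurs, South relief valve stuck=not → at least one input occurs → occurs.
Port system inoperative [AND]: Pump set lost=occurs, B solenoid block stuck=occurs, Emergency feedback unit trips=occurs → all inputs occur → occurs.
NFU path lost [OR]: Port system inoperative=occurs, North rudder actuator failed=occurs → at least one input occurs → occurs.
Followup chain down [AND]: NFU path lost=occurs, #1 steering pump offline=occurs → all inputs occur → occurs.
Starboard system fails [AND]: #3 changeover valve stuck=occurs, Tiller link is out=occurs → all inputs occur → occurs.
Rudder loop unavailable [AND]: Helm transmitter stuck=occurs, Starboard system fails=occurs → all inputs occur → occurs.
Pump set 2 inoperative [AND]: Standby autopilot interface malfunctions=not, Redundant followup amplifier 2 malfunctions=occurs, Relief valve 2 is out=occurs, Redundant solenoid block 2 malfunctions=occurs → not all inputs occur → does not occur.
Port system 2 fails [OR]: Pump set 2 inoperative=not, Backup feedback unit 2 faulted=occurs, Right rudder actuator 2 is inoperative=occurs → at least one input occurs → occurs.
Ship steering unresponsive [AND]: Followup chain down=occurs, Rudder loop unavailable=occurs, Port system 2 fails=occurs, Reserve steering pump 2 failed=occurs → all inputs occur → occurs.

Yes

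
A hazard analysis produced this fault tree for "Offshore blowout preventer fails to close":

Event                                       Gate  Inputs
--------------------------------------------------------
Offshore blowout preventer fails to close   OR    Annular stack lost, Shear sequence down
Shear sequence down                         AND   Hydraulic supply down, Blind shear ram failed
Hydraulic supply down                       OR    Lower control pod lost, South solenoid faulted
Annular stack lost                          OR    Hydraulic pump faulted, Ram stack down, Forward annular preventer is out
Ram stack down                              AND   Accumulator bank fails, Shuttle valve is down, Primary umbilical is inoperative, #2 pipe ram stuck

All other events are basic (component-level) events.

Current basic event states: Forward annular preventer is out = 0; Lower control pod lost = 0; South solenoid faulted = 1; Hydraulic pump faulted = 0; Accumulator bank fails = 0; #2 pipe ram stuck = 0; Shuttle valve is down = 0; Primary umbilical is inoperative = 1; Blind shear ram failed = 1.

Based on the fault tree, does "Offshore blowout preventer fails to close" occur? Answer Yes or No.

Yes

Ram stack down [AND]: Accumulator bank fails=not, Shuttle valve is down=not, Primary umbilical is inoperative=occurs, #2 pipe ram stuck=not → not all inputs occur → does not occur.
Annular stack lost [OR]: Hydraulic pump faulted=not, Ram stack down=not, Forward annular preventer is out=not → no input occurs → does not occur.
Hydraulic supply down [OR]: Lower control pod lost=not, South solenoid faulted=occurs → at least one input occurs → occurs.
Shear sequence down [AND]: Hydraulic supply down=occurs, Blind shear ram failed=occurs → all inputs occur → occurs.
Offshore blowout preventer fails to close [OR]: Annular stack lost=not, Shear sequence down=occurs → at least one input occurs → occurs.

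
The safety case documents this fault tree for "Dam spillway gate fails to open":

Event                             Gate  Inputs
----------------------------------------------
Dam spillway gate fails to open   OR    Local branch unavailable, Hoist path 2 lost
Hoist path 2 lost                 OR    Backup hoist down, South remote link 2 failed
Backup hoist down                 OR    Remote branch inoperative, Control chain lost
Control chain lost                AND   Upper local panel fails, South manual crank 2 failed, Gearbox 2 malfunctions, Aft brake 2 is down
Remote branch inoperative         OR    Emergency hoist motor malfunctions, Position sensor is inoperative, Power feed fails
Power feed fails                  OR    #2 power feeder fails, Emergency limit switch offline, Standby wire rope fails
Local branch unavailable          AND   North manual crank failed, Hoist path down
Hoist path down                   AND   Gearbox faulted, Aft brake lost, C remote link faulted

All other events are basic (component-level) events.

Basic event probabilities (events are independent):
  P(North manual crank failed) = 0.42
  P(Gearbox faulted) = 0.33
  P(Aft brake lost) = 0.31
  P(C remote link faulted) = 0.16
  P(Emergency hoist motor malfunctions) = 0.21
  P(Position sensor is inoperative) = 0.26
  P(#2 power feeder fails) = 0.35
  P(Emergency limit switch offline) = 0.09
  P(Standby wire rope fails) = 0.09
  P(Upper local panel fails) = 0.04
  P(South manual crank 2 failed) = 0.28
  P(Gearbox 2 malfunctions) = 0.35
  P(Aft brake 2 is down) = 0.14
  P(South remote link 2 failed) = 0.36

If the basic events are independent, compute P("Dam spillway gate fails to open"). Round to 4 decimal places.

P(Hoist path down) [AND] = 0.33 × 0.31 × 0.16 = 0.016368
P(Local branch unavailable) [AND] = 0.42 × 0.016368 = 0.006875
P(Power feed fails) [OR] = 1 − (1−0.35) × (1−0.09) × (1−0.09) = 0.461735
P(Remote branch inoperative) [OR] = 1 − (1−0.21) × (1−0.26) × (1−0.461735) = 0.685330
P(Control chain lost) [AND] = 0.04 × 0.28 × 0.35 × 0.14 = 0.000549
P(Backup hoist down) [OR] = 1 − (1−0.685330) × (1−0.000549) = 0.685503
P(Hoist path 2 lost) [OR] = 1 − (1−0.685503) × (1−0.36) = 0.798722
P(Dam spillway gate fails to open) [OR] = 1 − (1−0.006875) × (1−0.798722) = 0.800106
Rounded to 4 decimal places: P(Dam spillway gate fails to open) ≈ 0.8001.

0.8001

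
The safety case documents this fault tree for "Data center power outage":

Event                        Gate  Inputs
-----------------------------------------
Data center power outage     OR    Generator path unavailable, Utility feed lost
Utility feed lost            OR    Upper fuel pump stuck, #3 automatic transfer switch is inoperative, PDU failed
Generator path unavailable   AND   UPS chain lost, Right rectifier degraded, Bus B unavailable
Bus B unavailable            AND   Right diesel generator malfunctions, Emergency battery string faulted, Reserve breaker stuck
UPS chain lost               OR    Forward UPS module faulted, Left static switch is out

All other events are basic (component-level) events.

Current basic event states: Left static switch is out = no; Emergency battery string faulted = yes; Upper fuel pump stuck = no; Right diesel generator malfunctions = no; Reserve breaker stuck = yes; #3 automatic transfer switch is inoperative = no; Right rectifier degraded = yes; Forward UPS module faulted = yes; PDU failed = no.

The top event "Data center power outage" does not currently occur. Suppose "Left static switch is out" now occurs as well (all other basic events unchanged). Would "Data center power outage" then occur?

No

Counterfactual: set "Left static switch is out" to occurred.
UPS chain lost [OR]: Forward UPS module faulted=occurs, Left static switch is out=occurs → at least one input occurs → occurs.
Bus B unavailable [AND]: Right diesel generator malfunctions=not, Emergency battery string faulted=occurs, Reserve breaker stuck=occurs → not all inputs occur → does not occur.
Generator path unavailable [AND]: UPS chain lost=occurs, Right rectifier degraded=occurs, Bus B unavailable=not → not all inputs occur → does not occur.
Utility feed lost [OR]: Upper fuel pump stuck=not, #3 automatic transfer switch is inoperative=not, PDU failed=not → no input occurs → does not occur.
Data center power outage [OR]: Generator path unavailable=not, Utility feed lost=not → no input occurs → does not occur.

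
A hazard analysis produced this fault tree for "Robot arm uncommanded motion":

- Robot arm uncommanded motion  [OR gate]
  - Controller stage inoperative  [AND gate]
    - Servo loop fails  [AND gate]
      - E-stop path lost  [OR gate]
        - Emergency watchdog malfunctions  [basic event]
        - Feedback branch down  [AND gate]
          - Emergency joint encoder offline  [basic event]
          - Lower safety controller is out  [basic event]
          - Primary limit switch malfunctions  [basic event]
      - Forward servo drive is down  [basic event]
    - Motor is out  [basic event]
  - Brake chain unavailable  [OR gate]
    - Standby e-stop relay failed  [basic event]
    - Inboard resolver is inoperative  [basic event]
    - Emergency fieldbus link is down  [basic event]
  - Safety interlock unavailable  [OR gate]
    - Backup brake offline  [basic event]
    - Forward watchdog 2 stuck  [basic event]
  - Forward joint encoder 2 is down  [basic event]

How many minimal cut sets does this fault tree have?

8

Feedback branch down [AND]: one cut set from each child combined → 1 × 1 × 1 = 1 cut set(s).
E-stop path lost [OR]: union of children's cut sets → 2 cut set(s).
Servo loop fails [AND]: one cut set from each child combined → 2 × 1 = 2 cut set(s).
Controller stage inoperative [AND]: one cut set from each child combined → 2 × 1 = 2 cut set(s).
Brake chain unavailable [OR]: union of children's cut sets → 3 cut set(s).
Safety interlock unavailable [OR]: union of children's cut sets → 2 cut set(s).
Robot arm uncommanded motion [OR]: union of children's cut sets → 8 cut set(s).
Minimal cut sets: {Emergency watchdog malfunctions, Forward servo drive is down, Motor is out}; {Emergency joint encoder offline, Forward servo drive is down, Lower safety controller is out, Motor is out, Primary limit switch malfunctions}; {Standby e-stop relay failed}; {Inboard resolver is inoperative}; {Emergency fieldbus link is down}; {Backup brake offline}; {Forward watchdog 2 stuck}; {Forward joint encoder 2 is down}.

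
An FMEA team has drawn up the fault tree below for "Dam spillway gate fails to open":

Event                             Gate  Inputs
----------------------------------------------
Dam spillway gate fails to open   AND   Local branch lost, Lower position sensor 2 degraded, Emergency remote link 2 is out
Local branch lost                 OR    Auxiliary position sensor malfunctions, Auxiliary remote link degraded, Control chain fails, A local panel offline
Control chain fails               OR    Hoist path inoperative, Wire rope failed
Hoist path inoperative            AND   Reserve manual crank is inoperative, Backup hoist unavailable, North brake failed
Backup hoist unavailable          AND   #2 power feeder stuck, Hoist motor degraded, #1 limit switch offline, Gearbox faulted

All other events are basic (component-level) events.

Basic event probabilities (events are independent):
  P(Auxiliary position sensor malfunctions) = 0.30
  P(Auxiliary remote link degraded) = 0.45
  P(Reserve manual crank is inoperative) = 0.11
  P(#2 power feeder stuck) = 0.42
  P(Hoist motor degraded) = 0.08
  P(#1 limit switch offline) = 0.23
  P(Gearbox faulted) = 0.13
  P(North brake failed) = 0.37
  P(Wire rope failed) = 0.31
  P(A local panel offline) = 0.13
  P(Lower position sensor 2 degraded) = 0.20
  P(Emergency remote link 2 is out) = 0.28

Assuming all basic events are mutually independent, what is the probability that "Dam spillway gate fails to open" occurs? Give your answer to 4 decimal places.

0.0431

P(Backup hoist unavailable) [AND] = 0.42 × 0.08 × 0.23 × 0.13 = 0.001005
P(Hoist path inoperative) [AND] = 0.11 × 0.001005 × 0.37 = 0.000041
P(Control chain fails) [OR] = 1 − (1−0.000041) × (1−0.31) = 0.310028
P(Local branch lost) [OR] = 1 − (1−0.30) × (1−0.45) × (1−0.310028) × (1−0.13) = 0.768894
P(Dam spillway gate fails to open) [AND] = 0.768894 × 0.20 × 0.28 = 0.043058
Rounded to 4 decimal places: P(Dam spillway gate fails to open) ≈ 0.0431.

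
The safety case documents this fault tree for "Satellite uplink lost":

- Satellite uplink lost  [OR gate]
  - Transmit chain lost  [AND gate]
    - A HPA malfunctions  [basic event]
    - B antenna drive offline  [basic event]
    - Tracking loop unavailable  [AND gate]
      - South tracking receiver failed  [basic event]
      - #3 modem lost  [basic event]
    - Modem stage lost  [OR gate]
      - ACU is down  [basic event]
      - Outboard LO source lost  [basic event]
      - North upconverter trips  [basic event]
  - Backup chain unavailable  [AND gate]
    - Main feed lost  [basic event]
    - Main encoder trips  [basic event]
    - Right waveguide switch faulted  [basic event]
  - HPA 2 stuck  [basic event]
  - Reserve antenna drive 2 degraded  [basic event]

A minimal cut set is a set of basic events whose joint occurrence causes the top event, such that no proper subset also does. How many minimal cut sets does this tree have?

Tracking loop unavailable [AND]: one cut set from each child combined → 1 × 1 = 1 cut set(s).
Modem stage lost [OR]: union of children's cut sets → 3 cut set(s).
Transmit chain lost [AND]: one cut set from each child combined → 1 × 1 × 1 × 3 = 3 cut set(s).
Backup chain unavailable [AND]: one cut set from each child combined → 1 × 1 × 1 = 1 cut set(s).
Satellite uplink lost [OR]: union of children's cut sets → 6 cut set(s).
Minimal cut sets: {#3 modem lost, A HPA malfunctions, ACU is down, B antenna drive offline, South tracking receiver failed}; {#3 modem lost, A HPA malfunctions, B antenna drive offline, Outboard LO source lost, South tracking receiver failed}; {#3 modem lost, A HPA malfunctions, B antenna drive offline, North upconverter trips, South tracking receiver failed}; {Main encoder trips, Main feed lost, Right waveguide switch faulted}; {HPA 2 stuck}; {Reserve antenna drive 2 degraded}.

6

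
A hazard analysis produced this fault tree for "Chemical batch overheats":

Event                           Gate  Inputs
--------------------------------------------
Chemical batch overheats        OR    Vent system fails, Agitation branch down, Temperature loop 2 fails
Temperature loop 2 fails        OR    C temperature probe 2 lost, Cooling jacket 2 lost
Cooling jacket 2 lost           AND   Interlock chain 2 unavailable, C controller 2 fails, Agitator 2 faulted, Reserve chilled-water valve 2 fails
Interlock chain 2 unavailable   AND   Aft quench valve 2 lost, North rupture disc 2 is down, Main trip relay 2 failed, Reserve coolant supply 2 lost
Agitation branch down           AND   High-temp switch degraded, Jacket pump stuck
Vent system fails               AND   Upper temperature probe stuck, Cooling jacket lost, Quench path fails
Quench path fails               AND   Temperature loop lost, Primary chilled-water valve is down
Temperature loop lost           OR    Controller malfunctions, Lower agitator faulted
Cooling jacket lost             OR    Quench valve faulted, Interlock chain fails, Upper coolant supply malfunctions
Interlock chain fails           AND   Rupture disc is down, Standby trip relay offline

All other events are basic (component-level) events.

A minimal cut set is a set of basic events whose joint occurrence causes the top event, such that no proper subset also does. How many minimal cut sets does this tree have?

9

Interlock chain fails [AND]: one cut set from each child combined → 1 × 1 = 1 cut set(s).
Cooling jacket lost [OR]: union of children's cut sets → 3 cut set(s).
Temperature loop lost [OR]: union of children's cut sets → 2 cut set(s).
Quench path fails [AND]: one cut set from each child combined → 2 × 1 = 2 cut set(s).
Vent system fails [AND]: one cut set from each child combined → 1 × 3 × 2 = 6 cut set(s).
Agitation branch down [AND]: one cut set from each child combined → 1 × 1 = 1 cut set(s).
Interlock chain 2 unavailable [AND]: one cut set from each child combined → 1 × 1 × 1 × 1 = 1 cut set(s).
Cooling jacket 2 lost [AND]: one cut set from each child combined → 1 × 1 × 1 × 1 = 1 cut set(s).
Temperature loop 2 fails [OR]: union of children's cut sets → 2 cut set(s).
Chemical batch overheats [OR]: union of children's cut sets → 9 cut set(s).
Minimal cut sets: {Controller malfunctions, Primary chilled-water valve is down, Quench valve faulted, Upper temperature probe stuck}; {Lower agitator faulted, Primary chilled-water valve is down, Quench valve faulted, Upper temperature probe stuck}; {Controller malfunctions, Primary chilled-water valve is down, Rupture disc is down, Standby trip relay offline, Upper temperature probe stuck}; {Lower agitator faulted, Primary chilled-water valve is down, Rupture disc is down, Standby trip relay offline, Upper temperature probe stuck}; {Controller malfunctions, Primary chilled-water valve is down, Upper coolant supply malfunctions, Upper temperature probe stuck}; {Lower agitator faulted, Primary chilled-water valve is down, Upper coolant supply malfunctions, Upper temperature probe stuck}; {High-temp switch degraded, Jacket pump stuck}; {C temperature probe 2 lost}; {Aft quench valve 2 lost, Agitator 2 faulted, C controller 2 fails, Main trip relay 2 failed, North rupture disc 2 is down, Reserve chilled-water valve 2 fails, Reserve coolant supply 2 lost}.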